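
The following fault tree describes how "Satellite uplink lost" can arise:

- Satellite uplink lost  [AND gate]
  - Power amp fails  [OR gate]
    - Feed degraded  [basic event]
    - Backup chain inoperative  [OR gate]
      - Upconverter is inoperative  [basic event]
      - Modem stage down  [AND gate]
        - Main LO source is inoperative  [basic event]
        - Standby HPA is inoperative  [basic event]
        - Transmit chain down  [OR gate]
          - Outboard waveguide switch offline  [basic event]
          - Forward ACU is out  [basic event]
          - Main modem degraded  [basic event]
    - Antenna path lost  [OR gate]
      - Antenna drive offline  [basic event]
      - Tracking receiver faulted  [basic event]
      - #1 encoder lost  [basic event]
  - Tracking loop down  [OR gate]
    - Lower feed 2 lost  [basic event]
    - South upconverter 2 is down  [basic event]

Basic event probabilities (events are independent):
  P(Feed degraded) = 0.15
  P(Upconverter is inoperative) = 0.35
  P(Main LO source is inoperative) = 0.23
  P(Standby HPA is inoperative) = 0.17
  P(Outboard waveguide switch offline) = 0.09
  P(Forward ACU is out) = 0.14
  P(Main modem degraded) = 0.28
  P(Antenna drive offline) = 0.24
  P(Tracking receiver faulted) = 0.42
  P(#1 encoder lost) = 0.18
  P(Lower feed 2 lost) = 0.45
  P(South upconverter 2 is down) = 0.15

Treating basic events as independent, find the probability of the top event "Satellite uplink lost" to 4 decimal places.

0.4280

P(Transmit chain down) [OR] = 1 − (1−0.09) × (1−0.14) × (1−0.28) = 0.436528
P(Modem stage down) [AND] = 0.23 × 0.17 × 0.436528 = 0.017068
P(Backup chain inoperative) [OR] = 1 − (1−0.35) × (1−0.017068) = 0.361094
P(Antenna path lost) [OR] = 1 − (1−0.24) × (1−0.42) × (1−0.18) = 0.638544
P(Power amp fails) [OR] = 1 − (1−0.15) × (1−0.361094) × (1−0.638544) = 0.803704
P(Tracking loop down) [OR] = 1 − (1−0.45) × (1−0.15) = 0.532500
P(Satellite uplink lost) [AND] = 0.803704 × 0.532500 = 0.427972
Rounded to 4 decimal places: P(Satellite uplink lost) ≈ 0.4280.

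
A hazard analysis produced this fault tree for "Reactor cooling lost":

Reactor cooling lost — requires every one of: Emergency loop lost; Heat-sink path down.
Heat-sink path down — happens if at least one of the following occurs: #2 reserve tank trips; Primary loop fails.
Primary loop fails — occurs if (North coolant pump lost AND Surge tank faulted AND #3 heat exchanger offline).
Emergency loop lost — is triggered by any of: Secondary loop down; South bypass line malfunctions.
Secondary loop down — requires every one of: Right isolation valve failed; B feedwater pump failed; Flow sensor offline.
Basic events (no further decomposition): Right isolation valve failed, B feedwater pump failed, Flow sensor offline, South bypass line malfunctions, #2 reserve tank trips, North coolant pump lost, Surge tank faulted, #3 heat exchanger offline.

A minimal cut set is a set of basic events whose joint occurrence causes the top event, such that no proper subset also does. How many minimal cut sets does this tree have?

4

Secondary loop down [AND]: one cut set from each child combined → 1 × 1 × 1 = 1 cut set(s).
Emergency loop lost [OR]: union of children's cut sets → 2 cut set(s).
Primary loop fails [AND]: one cut set from each child combined → 1 × 1 × 1 = 1 cut set(s).
Heat-sink path down [OR]: union of children's cut sets → 2 cut set(s).
Reactor cooling lost [AND]: one cut set from each child combined → 2 × 2 = 4 cut set(s).
Minimal cut sets: {#2 reserve tank trips, B feedwater pump failed, Flow sensor offline, Right isolation valve failed}; {#3 heat exchanger offline, B feedwater pump failed, Flow sensor offline, North coolant pump lost, Right isolation valve failed, Surge tank faulted}; {#2 reserve tank trips, South bypass line malfunctions}; {#3 heat exchanger offline, North coolant pump lost, South bypass line malfunctions, Surge tank faulted}.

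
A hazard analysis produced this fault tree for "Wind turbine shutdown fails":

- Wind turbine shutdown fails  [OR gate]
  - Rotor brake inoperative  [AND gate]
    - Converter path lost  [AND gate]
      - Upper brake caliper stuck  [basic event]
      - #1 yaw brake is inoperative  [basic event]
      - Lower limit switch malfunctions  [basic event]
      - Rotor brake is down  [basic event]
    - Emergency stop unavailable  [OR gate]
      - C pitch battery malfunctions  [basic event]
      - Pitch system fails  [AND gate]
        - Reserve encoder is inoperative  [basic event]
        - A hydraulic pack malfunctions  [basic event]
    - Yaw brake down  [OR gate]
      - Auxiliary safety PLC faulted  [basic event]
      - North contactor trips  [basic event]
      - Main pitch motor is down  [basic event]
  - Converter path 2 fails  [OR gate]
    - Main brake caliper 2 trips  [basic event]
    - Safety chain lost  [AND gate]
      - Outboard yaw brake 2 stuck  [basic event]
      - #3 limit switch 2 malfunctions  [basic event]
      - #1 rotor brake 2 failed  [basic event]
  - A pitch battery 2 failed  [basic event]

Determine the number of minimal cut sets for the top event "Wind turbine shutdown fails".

9

Converter path lost [AND]: one cut set from each child combined → 1 × 1 × 1 × 1 = 1 cut set(s).
Pitch system fails [AND]: one cut set from each child combined → 1 × 1 = 1 cut set(s).
Emergency stop unavailable [OR]: union of children's cut sets → 2 cut set(s).
Yaw brake down [OR]: union of children's cut sets → 3 cut set(s).
Rotor brake inoperative [AND]: one cut set from each child combined → 1 × 2 × 3 = 6 cut set(s).
Safety chain lost [AND]: one cut set from each child combined → 1 × 1 × 1 = 1 cut set(s).
Converter path 2 fails [OR]: union of children's cut sets → 2 cut set(s).
Wind turbine shutdown fails [OR]: union of children's cut sets → 9 cut set(s).
Minimal cut sets: {#1 yaw brake is inoperative, Auxiliary safety PLC faulted, C pitch battery malfunctions, Lower limit switch malfunctions, Rotor brake is down, Upper brake caliper stuck}; {#1 yaw brake is inoperative, C pitch battery malfunctions, Lower limit switch malfunctions, North contactor trips, Rotor brake is down, Upper brake caliper stuck}; {#1 yaw brake is inoperative, C pitch battery malfunctions, Lower limit switch malfunctions, Main pitch motor is down, Rotor brake is down, Upper brake caliper stuck}; {#1 yaw brake is inoperative, A hydraulic pack malfunctions, Auxiliary safety PLC faulted, Lower limit switch malfunctions, Reserve encoder is inoperative, Rotor brake is down, Upper brake caliper stuck}; {#1 yaw brake is inoperative, A hydraulic pack malfunctions, Lower limit switch malfunctions, North contactor trips, Reserve encoder is inoperative, Rotor brake is down, Upper brake caliper stuck}; {#1 yaw brake is inoperative, A hydraulic pack malfunctions, Lower limit switch malfunctions, Main pitch motor is down, Reserve encoder is inoperative, Rotor brake is down, Upper brake caliper stuck}; {Main brake caliper 2 trips}; {#1 rotor brake 2 failed, #3 limit switch 2 malfunctions, Outboard yaw brake 2 stuck}; {A pitch battery 2 failed}.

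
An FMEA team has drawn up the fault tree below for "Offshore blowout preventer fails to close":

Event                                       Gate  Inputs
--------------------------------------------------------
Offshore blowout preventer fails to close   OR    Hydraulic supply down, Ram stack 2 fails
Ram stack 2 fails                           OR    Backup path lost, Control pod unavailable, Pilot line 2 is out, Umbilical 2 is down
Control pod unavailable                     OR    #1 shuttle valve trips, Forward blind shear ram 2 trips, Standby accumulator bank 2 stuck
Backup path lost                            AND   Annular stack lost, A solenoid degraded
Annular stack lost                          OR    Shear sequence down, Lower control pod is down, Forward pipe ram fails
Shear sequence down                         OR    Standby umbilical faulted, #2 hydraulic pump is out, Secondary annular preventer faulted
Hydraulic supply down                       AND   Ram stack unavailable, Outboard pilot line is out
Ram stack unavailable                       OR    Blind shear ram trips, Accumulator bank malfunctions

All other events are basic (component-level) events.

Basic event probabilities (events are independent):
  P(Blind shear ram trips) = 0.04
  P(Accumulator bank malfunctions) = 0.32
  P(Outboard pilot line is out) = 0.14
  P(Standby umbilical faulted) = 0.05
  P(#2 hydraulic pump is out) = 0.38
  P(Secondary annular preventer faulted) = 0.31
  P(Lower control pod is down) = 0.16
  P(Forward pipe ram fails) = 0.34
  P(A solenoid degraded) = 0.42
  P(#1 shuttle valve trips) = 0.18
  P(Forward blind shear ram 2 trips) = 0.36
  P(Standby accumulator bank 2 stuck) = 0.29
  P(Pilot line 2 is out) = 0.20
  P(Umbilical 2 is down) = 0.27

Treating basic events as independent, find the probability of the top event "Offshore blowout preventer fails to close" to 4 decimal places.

0.8603

P(Ram stack unavailable) [OR] = 1 − (1−0.04) × (1−0.32) = 0.347200
P(Hydraulic supply down) [AND] = 0.347200 × 0.14 = 0.048608
P(Shear sequence down) [OR] = 1 − (1−0.05) × (1−0.38) × (1−0.31) = 0.593590
P(Annular stack lost) [OR] = 1 − (1−0.593590) × (1−0.16) × (1−0.34) = 0.774686
P(Backup path lost) [AND] = 0.774686 × 0.42 = 0.325368
P(Control pod unavailable) [OR] = 1 − (1−0.18) × (1−0.36) × (1−0.29) = 0.627392
P(Ram stack 2 fails) [OR] = 1 − (1−0.325368) × (1−0.627392) × (1−0.20) × (1−0.27) = 0.853198
P(Offshore blowout preventer fails to close) [OR] = 1 − (1−0.048608) × (1−0.853198) = 0.860334
Rounded to 4 decimal places: P(Offshore blowout preventer fails to close) ≈ 0.8603.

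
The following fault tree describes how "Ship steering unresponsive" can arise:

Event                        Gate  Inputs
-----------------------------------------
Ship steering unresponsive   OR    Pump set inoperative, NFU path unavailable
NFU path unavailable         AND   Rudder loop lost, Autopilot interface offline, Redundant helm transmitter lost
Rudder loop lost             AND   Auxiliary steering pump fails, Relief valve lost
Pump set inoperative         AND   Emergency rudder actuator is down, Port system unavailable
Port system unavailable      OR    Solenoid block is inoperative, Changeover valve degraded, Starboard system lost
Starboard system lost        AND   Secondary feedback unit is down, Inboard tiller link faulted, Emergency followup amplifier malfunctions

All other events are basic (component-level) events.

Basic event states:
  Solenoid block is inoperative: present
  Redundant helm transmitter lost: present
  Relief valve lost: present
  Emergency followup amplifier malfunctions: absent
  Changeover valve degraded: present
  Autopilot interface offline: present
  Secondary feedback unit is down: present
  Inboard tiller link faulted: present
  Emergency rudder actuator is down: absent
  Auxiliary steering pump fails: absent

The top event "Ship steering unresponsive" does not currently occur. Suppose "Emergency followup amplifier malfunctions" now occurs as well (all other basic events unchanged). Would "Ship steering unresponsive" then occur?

Counterfactual: set "Emergency followup amplifier malfunctions" to occurred.
Starboard system lost [AND]: Secondary feedback unit is down=occurs, Inboard tiller link faulted=occurs, Emergency followup amplifier malfunctions=occurs → all inputs occur → occurs.
Port system unavailable [OR]: Solenoid block is inoperative=occurs, Changeover valve degraded=occurs, Starboard system lost=occurs → at least one input occurs → occurs.
Pump set inoperative [AND]: Emergency rudder actuator is down=not, Port system unavailable=occurs → not all inputs occur → does not occur.
Rudder loop lost [AND]: Auxiliary steering pump fails=not, Relief valve lost=occurs → not all inputs occur → does not occur.
NFU path unavailable [AND]: Rudder loop lost=not, Autopilot interface offline=occurs, Redundant helm transmitter lost=occurs → not all inputs occur → does not occur.
Ship steering unresponsive [OR]: Pump set inoperative=not, NFU path unavailable=not → no input occurs → does not occur.

No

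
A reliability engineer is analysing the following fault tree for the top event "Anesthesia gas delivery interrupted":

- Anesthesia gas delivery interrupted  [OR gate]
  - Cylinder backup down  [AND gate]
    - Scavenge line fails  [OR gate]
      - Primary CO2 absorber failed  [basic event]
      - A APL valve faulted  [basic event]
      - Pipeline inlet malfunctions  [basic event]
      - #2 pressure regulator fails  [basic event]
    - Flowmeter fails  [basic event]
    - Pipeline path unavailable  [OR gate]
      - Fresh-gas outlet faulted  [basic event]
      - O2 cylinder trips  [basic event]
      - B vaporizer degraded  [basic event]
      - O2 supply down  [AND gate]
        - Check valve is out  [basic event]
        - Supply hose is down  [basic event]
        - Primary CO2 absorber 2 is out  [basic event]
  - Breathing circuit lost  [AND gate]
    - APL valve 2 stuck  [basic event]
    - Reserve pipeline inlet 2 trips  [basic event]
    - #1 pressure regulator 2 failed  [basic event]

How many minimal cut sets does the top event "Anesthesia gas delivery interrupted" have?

17

Scavenge line fails [OR]: union of children's cut sets → 4 cut set(s).
O2 supply down [AND]: one cut set from each child combined → 1 × 1 × 1 = 1 cut set(s).
Pipeline path unavailable [OR]: union of children's cut sets → 4 cut set(s).
Cylinder backup down [AND]: one cut set from each child combined → 4 × 1 × 4 = 16 cut set(s).
Breathing circuit lost [AND]: one cut set from each child combined → 1 × 1 × 1 = 1 cut set(s).
Anesthesia gas delivery interrupted [OR]: union of children's cut sets → 17 cut set(s).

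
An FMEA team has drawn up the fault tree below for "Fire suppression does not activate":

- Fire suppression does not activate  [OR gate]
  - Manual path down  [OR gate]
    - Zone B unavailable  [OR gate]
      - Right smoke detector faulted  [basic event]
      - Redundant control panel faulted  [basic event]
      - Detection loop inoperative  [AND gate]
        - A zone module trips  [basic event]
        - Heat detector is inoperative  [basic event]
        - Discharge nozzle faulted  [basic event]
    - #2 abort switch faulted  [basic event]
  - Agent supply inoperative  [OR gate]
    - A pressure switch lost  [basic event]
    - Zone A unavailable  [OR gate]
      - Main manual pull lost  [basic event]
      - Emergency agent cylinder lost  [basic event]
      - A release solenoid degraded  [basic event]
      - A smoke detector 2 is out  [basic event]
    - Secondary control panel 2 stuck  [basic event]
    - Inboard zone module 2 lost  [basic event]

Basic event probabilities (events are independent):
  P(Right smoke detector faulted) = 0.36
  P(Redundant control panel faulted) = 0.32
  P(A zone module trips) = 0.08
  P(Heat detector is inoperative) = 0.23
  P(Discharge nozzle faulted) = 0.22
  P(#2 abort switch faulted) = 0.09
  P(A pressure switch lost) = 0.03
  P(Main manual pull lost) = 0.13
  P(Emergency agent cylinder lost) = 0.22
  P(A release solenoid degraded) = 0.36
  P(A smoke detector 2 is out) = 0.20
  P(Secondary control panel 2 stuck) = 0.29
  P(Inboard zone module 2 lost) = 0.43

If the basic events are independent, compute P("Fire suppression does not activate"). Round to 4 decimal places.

0.9462

P(Detection loop inoperative) [AND] = 0.08 × 0.23 × 0.22 = 0.004048
P(Zone B unavailable) [OR] = 1 − (1−0.36) × (1−0.32) × (1−0.004048) = 0.566562
P(Manual path down) [OR] = 1 − (1−0.566562) × (1−0.09) = 0.605571
P(Zone A unavailable) [OR] = 1 − (1−0.13) × (1−0.22) × (1−0.36) × (1−0.20) = 0.652557
P(Agent supply inoperative) [OR] = 1 − (1−0.03) × (1−0.652557) × (1−0.29) × (1−0.43) = 0.863608
P(Fire suppression does not activate) [OR] = 1 − (1−0.605571) × (1−0.863608) = 0.946203
Rounded to 4 decimal places: P(Fire suppression does not activate) ≈ 0.9462.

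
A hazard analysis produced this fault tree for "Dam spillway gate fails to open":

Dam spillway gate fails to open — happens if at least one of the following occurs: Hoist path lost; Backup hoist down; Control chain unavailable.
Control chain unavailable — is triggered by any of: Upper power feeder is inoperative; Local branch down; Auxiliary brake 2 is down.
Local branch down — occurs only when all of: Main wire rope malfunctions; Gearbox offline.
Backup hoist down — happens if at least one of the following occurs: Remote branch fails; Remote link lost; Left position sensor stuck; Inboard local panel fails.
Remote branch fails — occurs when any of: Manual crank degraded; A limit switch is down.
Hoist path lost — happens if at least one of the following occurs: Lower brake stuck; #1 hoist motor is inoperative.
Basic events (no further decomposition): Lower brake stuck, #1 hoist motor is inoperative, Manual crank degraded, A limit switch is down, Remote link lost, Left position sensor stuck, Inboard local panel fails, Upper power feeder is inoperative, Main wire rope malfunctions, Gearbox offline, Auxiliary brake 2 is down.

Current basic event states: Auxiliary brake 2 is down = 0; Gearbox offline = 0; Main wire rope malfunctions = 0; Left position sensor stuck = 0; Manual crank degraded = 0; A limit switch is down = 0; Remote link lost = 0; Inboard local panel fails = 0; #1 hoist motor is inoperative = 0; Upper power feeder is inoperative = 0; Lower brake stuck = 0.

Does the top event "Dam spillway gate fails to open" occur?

Hoist path lost [OR]: Lower brake stuck=not, #1 hoist motor is inoperative=not → no input occurs → does not occur.
Remote branch fails [OR]: Manual crank degraded=not, A limit switch is down=not → no input occurs → does not occur.
Backup hoist down [OR]: Remote branch fails=not, Remote link lost=not, Left position sensor stuck=not, Inboard local panel fails=not → no input occurs → does not occur.
Local branch down [AND]: Main wire rope malfunctions=not, Gearbox offline=not → not all inputs occur → does not occur.
Control chain unavailable [OR]: Upper power feeder is inoperative=not, Local branch down=not, Auxiliary brake 2 is down=not → no input occurs → does not occur.
Dam spillway gate fails to open [OR]: Hoist path lost=not, Backup hoist down=not, Control chain unavailable=not → no input occurs → does not occur.

No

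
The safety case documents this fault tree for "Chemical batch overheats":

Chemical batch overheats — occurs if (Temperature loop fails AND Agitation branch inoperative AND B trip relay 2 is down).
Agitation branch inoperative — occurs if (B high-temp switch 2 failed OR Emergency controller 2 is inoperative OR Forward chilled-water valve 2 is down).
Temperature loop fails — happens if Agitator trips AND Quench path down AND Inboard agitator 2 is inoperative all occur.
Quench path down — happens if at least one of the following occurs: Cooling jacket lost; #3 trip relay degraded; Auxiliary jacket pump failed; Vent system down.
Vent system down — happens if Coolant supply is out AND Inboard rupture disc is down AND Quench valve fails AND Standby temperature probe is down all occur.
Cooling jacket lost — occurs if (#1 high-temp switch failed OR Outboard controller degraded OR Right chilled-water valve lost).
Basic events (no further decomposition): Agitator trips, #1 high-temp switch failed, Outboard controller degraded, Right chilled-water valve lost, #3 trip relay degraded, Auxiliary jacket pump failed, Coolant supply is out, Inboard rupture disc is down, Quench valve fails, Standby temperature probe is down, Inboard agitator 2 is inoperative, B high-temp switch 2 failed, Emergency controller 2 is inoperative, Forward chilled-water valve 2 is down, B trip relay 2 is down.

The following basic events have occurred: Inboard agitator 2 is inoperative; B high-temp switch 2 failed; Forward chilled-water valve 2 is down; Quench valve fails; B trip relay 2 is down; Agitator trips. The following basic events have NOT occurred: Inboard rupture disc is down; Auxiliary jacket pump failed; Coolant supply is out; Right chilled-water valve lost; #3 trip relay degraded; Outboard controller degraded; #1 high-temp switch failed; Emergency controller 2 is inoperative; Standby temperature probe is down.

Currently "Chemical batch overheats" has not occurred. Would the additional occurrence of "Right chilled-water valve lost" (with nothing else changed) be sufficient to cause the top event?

Yes

Counterfactual: set "Right chilled-water valve lost" to occurred.
Cooling jacket lost [OR]: #1 high-temp switch failed=not, Outboard controller degraded=not, Right chilled-water valve lost=occurs → at least one input occurs → occurs.
Vent system down [AND]: Coolant supply is out=not, Inboard rupture disc is down=not, Quench valve fails=occurs, Standby temperature probe is down=not → not all inputs occur → does not occur.
Quench path down [OR]: Cooling jacket lost=occurs, #3 trip relay degraded=not, Auxiliary jacket pump failed=not, Vent system down=not → at least one input occurs → occurs.
Temperature loop fails [AND]: Agitator trips=occurs, Quench path down=occurs, Inboard agitator 2 is inoperative=occurs → all inputs occur → occurs.
Agitation branch inoperative [OR]: B high-temp switch 2 failed=occurs, Emergency controller 2 is inoperative=not, Forward chilled-water valve 2 is down=occurs → at least one input occurs → occurs.
Chemical batch overheats [AND]: Temperature loop fails=occurs, Agitation branch inoperative=occurs, B trip relay 2 is down=occurs → all inputs occur → occurs.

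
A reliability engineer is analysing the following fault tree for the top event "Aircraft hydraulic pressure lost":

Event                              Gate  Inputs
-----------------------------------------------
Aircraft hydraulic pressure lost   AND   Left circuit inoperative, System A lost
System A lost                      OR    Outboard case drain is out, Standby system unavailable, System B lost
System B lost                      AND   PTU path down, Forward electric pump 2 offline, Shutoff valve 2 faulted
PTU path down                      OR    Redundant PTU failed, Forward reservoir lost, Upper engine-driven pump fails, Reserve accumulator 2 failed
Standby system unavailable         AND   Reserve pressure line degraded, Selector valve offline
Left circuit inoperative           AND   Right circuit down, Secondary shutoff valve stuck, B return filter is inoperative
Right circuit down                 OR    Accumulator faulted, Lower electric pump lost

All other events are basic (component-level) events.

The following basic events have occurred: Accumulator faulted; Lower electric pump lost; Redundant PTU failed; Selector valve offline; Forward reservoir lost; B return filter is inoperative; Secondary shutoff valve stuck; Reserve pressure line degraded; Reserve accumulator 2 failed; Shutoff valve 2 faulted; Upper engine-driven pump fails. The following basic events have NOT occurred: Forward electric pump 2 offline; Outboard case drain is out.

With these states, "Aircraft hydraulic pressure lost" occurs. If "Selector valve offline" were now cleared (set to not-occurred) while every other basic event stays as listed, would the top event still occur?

No

Counterfactual: set "Selector valve offline" to not occurred.
Right circuit down [OR]: Accumulator faulted=occurs, Lower electric pump lost=occurs → at least one input occurs → occurs.
Left circuit inoperative [AND]: Right circuit down=occurs, Secondary shutoff valve stuck=occurs, B return filter is inoperative=occurs → all inputs occur → occurs.
Standby system unavailable [AND]: Reserve pressure line degraded=occurs, Selector valve offline=not → not all inputs occur → does not occur.
PTU path down [OR]: Redundant PTU failed=occurs, Forward reservoir lost=occurs, Upper engine-driven pump fails=occurs, Reserve accumulator 2 failed=occurs → at least one input occurs → occurs.
System B lost [AND]: PTU path down=occurs, Forward electric pump 2 offline=not, Shutoff valve 2 faulted=occurs → not all inputs occur → does not occur.
System A lost [OR]: Outboard case drain is out=not, Standby system unavailable=not, System B lost=not → no input occurs → does not occur.
Aircraft hydraulic pressure lost [AND]: Left circuit inoperative=occurs, System A lost=not → not all inputs occur → does not occur.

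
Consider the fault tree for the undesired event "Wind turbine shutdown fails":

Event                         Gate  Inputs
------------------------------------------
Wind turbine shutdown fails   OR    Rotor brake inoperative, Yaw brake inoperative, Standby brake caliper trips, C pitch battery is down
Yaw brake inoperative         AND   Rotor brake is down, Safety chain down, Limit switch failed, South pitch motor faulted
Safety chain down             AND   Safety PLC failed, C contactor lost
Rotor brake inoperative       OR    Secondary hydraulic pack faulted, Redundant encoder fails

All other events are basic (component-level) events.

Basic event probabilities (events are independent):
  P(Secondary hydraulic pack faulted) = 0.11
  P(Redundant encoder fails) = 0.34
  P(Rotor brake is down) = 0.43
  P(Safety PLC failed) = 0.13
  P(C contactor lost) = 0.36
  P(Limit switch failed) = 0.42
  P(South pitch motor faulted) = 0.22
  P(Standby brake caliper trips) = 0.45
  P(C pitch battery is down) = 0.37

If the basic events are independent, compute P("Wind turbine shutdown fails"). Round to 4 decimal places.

P(Rotor brake inoperative) [OR] = 1 − (1−0.11) × (1−0.34) = 0.412600
P(Safety chain down) [AND] = 0.13 × 0.36 = 0.046800
P(Yaw brake inoperative) [AND] = 0.43 × 0.046800 × 0.42 × 0.22 = 0.001859
P(Wind turbine shutdown fails) [OR] = 1 − (1−0.412600) × (1−0.001859) × (1−0.45) × (1−0.37) = 0.796844
Rounded to 4 decimal places: P(Wind turbine shutdown fails) ≈ 0.7968.

0.7968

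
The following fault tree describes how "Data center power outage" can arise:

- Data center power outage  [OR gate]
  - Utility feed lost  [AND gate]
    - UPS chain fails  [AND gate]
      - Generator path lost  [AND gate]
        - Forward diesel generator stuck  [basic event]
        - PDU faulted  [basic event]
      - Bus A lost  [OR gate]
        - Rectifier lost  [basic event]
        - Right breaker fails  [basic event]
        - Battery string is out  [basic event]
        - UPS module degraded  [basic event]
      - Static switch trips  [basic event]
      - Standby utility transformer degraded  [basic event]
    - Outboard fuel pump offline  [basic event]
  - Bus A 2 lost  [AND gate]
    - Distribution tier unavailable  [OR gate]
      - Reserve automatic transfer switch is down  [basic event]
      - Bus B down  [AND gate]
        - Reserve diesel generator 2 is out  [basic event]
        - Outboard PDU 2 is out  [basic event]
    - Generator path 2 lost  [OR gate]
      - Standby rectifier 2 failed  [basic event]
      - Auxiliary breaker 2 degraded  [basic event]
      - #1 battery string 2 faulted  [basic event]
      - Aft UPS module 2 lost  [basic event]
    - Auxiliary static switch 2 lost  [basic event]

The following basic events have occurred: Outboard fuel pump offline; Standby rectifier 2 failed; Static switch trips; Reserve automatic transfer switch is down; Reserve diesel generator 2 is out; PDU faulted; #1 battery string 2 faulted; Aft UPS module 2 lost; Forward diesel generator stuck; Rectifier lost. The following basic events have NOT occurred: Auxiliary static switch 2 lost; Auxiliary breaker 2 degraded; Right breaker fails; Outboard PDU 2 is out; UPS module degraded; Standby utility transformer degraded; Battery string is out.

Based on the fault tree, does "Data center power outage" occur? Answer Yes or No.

No

Generator path lost [AND]: Forward diesel generator stuck=occurs, PDU faulted=occurs → all inputs occur → occurs.
Bus A lost [OR]: Rectifier lost=occurs, Right breaker fails=not, Battery string is out=not, UPS module degraded=not → at least one input occurs → occurs.
UPS chain fails [AND]: Generator path lost=occurs, Bus A lost=occurs, Static switch trips=occurs, Standby utility transformer degraded=not → not all inputs occur → does not occur.
Utility feed lost [AND]: UPS chain fails=not, Outboard fuel pump offline=occurs → not all inputs occur → does not occur.
Bus B down [AND]: Reserve diesel generator 2 is out=occurs, Outboard PDU 2 is out=not → not all inputs occur → does not occur.
Distribution tier unavailable [OR]: Reserve automatic transfer switch is down=occurs, Bus B down=not → at least one input occurs → occurs.
Generator path 2 lost [OR]: Standby rectifier 2 failed=occurs, Auxiliary breaker 2 degraded=not, #1 battery string 2 faulted=occurs, Aft UPS module 2 lost=occurs → at least one input occurs → occurs.
Bus A 2 lost [AND]: Distribution tier unavailable=occurs, Generator path 2 lost=occurs, Auxiliary static switch 2 lost=not → not all inputs occur → does not occur.
Data center power outage [OR]: Utility feed lost=not, Bus A 2 lost=not → no input occurs → does not occur.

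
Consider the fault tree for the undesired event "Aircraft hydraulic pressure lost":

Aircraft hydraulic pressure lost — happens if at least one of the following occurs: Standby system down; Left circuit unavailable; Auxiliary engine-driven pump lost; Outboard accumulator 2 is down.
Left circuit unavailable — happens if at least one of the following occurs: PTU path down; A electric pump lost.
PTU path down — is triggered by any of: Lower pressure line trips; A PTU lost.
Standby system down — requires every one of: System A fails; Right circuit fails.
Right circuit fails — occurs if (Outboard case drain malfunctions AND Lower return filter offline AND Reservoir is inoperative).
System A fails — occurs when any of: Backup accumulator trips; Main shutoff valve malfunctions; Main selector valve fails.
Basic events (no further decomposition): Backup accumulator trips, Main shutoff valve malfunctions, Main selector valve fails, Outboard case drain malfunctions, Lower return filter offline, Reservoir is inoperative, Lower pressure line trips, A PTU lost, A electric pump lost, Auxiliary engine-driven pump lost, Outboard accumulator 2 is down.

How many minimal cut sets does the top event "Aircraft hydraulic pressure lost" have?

8

System A fails [OR]: union of children's cut sets → 3 cut set(s).
Right circuit fails [AND]: one cut set from each child combined → 1 × 1 × 1 = 1 cut set(s).
Standby system down [AND]: one cut set from each child combined → 3 × 1 = 3 cut set(s).
PTU path down [OR]: union of children's cut sets → 2 cut set(s).
Left circuit unavailable [OR]: union of children's cut sets → 3 cut set(s).
Aircraft hydraulic pressure lost [OR]: union of children's cut sets → 8 cut set(s).
Minimal cut sets: {Backup accumulator trips, Lower return filter offline, Outboard case drain malfunctions, Reservoir is inoperative}; {Lower return filter offline, Main shutoff valve malfunctions, Outboard case drain malfunctions, Reservoir is inoperative}; {Lower return filter offline, Main selector valve fails, Outboard case drain malfunctions, Reservoir is inoperative}; {Lower pressure line trips}; {A PTU lost}; {A electric pump lost}; {Auxiliary engine-driven pump lost}; {Outboard accumulator 2 is down}.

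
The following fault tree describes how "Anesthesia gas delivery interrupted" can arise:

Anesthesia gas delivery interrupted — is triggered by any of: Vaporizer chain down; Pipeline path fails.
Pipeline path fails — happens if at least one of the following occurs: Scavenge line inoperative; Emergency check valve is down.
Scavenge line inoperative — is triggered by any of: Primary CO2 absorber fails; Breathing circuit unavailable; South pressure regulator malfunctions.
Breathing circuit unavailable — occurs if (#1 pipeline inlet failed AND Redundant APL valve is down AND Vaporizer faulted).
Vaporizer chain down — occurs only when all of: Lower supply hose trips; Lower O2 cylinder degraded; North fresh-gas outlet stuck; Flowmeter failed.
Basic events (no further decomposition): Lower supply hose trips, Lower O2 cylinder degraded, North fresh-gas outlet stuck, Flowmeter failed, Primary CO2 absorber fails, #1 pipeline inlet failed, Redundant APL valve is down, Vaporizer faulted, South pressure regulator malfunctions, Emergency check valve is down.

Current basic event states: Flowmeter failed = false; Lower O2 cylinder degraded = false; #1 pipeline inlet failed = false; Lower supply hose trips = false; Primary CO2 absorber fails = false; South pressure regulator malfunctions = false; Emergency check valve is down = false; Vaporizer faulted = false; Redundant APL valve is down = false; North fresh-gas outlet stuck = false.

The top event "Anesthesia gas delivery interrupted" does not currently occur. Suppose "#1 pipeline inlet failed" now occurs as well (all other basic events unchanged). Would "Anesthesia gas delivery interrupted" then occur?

No

Counterfactual: set "#1 pipeline inlet failed" to occurred.
Vaporizer chain down [AND]: Lower supply hose trips=not, Lower O2 cylinder degraded=not, North fresh-gas outlet stuck=not, Flowmeter failed=not → not all inputs occur → does not occur.
Breathing circuit unavailable [AND]: #1 pipeline inlet failed=occurs, Redundant APL valve is down=not, Vaporizer faulted=not → not all inputs occur → does not occur.
Scavenge line inoperative [OR]: Primary CO2 absorber fails=not, Breathing circuit unavailable=not, South pressure regulator malfunctions=not → no input occurs → does not occur.
Pipeline path fails [OR]: Scavenge line inoperative=not, Emergency check valve is down=not → no input occurs → does not occur.
Anesthesia gas delivery interrupted [OR]: Vaporizer chain down=not, Pipeline path fails=not → no input occurs → does not occur.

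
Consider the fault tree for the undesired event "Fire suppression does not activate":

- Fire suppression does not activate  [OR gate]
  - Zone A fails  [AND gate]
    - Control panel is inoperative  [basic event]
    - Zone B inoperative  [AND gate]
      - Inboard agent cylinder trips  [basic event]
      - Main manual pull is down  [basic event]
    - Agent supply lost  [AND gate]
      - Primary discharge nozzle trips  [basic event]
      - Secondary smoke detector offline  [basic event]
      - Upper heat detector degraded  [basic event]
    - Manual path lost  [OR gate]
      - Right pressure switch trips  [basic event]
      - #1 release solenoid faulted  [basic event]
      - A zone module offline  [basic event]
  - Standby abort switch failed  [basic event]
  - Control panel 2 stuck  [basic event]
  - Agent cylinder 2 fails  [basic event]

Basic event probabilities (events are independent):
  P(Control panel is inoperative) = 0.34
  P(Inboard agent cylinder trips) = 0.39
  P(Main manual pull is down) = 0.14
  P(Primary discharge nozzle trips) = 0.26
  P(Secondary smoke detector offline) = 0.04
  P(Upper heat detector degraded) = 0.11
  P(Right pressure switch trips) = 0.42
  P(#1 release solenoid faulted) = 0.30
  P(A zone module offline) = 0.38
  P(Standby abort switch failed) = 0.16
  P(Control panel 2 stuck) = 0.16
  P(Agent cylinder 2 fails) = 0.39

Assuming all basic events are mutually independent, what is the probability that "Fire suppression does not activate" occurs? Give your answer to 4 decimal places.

0.5696

P(Zone B inoperative) [AND] = 0.39 × 0.14 = 0.054600
P(Agent supply lost) [AND] = 0.26 × 0.04 × 0.11 = 0.001144
P(Manual path lost) [OR] = 1 − (1−0.42) × (1−0.30) × (1−0.38) = 0.748280
P(Zone A fails) [AND] = 0.34 × 0.054600 × 0.001144 × 0.748280 = 0.000016
P(Fire suppression does not activate) [OR] = 1 − (1−0.000016) × (1−0.16) × (1−0.16) × (1−0.39) = 0.569591
Rounded to 4 decimal places: P(Fire suppression does not activate) ≈ 0.5696.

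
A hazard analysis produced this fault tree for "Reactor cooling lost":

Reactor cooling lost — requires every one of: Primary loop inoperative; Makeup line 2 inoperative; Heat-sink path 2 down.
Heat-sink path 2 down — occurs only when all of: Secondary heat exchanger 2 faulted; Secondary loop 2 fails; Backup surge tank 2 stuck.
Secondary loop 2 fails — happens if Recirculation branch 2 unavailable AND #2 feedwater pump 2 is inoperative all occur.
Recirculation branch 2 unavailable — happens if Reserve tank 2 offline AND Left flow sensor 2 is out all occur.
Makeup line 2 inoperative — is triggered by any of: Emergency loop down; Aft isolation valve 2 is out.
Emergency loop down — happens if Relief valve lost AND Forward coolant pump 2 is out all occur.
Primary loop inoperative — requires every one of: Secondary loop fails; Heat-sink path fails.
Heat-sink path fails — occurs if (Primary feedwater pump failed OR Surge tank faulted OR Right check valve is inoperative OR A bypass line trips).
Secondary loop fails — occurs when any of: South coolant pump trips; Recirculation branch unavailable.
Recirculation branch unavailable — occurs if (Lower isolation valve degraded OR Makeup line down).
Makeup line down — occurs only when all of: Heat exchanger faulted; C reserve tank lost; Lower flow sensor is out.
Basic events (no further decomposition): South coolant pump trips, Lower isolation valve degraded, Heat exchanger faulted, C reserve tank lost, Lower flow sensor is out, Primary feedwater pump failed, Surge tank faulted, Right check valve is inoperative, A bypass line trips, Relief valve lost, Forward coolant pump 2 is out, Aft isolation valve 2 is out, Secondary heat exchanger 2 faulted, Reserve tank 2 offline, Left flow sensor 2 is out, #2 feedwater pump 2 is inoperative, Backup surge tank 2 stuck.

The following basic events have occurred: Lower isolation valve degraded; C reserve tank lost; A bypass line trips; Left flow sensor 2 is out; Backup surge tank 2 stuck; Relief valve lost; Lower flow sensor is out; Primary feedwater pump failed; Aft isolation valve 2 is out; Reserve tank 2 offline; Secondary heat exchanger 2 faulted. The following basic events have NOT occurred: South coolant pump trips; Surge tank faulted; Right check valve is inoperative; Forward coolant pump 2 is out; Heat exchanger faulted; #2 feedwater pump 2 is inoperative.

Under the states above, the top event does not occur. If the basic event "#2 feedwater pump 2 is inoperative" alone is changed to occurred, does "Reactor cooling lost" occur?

Counterfactual: set "#2 feedwater pump 2 is inoperative" to occurred.
Makeup line down [AND]: Heat exchanger faulted=not, C reserve tank lost=occurs, Lower flow sensor is out=occurs → not all inputs occur → does not occur.
Recirculation branch unavailable [OR]: Lower isolation valve degraded=occurs, Makeup line down=not → at least one input occurs → occurs.
Secondary loop fails [OR]: South coolant pump trips=not, Recirculation branch unavailable=occurs → at least one input occurs → occurs.
Heat-sink path fails [OR]: Primary feedwater pump failed=occurs, Surge tank faulted=not, Right check valve is inoperative=not, A bypass line trips=occurs → at least one input occurs → occurs.
Primary loop inoperative [AND]: Secondary loop fails=occurs, Heat-sink path fails=occurs → all inputs occur → occurs.
Emergency loop down [AND]: Relief valve lost=occurs, Forward coolant pump 2 is out=not → not all inputs occur → does not occur.
Makeup line 2 inoperative [OR]: Emergency loop down=not, Aft isolation valve 2 is out=occurs → at least one input occurs → occurs.
Recirculation branch 2 unavailable [AND]: Reserve tank 2 offline=occurs, Left flow sensor 2 is out=occurs → all inputs occur → occurs.
Secondary loop 2 fails [AND]: Recirculation branch 2 unavailable=occurs, #2 feedwater pump 2 is inoperative=occurs → all inputs occur → occurs.
Heat-sink path 2 down [AND]: Secondary heat exchanger 2 faulted=occurs, Secondary loop 2 fails=occurs, Backup surge tank 2 stuck=occurs → all inputs occur → occurs.
Reactor cooling lost [AND]: Primary loop inoperative=occurs, Makeup line 2 inoperative=occurs, Heat-sink path 2 down=occurs → all inputs occur → occurs.

Yes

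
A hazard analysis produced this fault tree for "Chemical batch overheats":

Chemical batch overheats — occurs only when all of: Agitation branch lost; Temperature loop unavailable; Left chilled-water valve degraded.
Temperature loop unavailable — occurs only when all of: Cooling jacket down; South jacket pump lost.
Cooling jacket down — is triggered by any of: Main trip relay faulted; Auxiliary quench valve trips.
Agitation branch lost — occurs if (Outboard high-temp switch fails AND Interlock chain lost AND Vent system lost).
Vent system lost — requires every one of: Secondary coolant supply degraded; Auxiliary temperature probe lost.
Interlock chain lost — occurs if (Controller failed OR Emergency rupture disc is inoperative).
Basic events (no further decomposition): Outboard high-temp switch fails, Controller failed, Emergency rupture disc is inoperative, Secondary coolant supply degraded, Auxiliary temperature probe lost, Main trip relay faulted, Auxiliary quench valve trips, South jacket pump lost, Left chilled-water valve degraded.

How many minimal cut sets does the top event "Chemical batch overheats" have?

4

Interlock chain lost [OR]: union of children's cut sets → 2 cut set(s).
Vent system lost [AND]: one cut set from each child combined → 1 × 1 = 1 cut set(s).
Agitation branch lost [AND]: one cut set from each child combined → 1 × 2 × 1 = 2 cut set(s).
Cooling jacket down [OR]: union of children's cut sets → 2 cut set(s).
Temperature loop unavailable [AND]: one cut set from each child combined → 2 × 1 = 2 cut set(s).
Chemical batch overheats [AND]: one cut set from each child combined → 2 × 2 × 1 = 4 cut set(s).
Minimal cut sets: {Auxiliary temperature probe lost, Controller failed, Left chilled-water valve degraded, Main trip relay faulted, Outboard high-temp switch fails, Secondary coolant supply degraded, South jacket pump lost}; {Auxiliary quench valve trips, Auxiliary temperature probe lost, Controller failed, Left chilled-water valve degraded, Outboard high-temp switch fails, Secondary coolant supply degraded, South jacket pump lost}; {Auxiliary temperature probe lost, Emergency rupture disc is inoperative, Left chilled-water valve degraded, Main trip relay faulted, Outboard high-temp switch fails, Secondary coolant supply degraded, South jacket pump lost}; {Auxiliary quench valve trips, Auxiliary temperature probe lost, Emergency rupture disc is inoperative, Left chilled-water valve degraded, Outboard high-temp switch fails, Secondary coolant supply degraded, South jacket pump lost}.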